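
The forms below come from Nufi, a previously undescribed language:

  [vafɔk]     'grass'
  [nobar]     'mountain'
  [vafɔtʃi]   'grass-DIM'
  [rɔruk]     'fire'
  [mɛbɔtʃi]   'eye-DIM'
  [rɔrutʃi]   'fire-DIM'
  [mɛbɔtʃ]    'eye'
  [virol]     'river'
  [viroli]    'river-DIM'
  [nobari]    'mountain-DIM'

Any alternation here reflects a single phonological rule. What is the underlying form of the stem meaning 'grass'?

/vafɔk/

The stem for 'grass' ends in [k] in [vafɔk] but [tʃ] in [vafɔtʃi].
The stem 'eye' ([mɛbɔtʃ], [mɛbɔtʃi]) shows [tʃ] unchanged in both environments, so [tʃ] cannot be basic with [k] derived in isolation.
Therefore /k/ is basic and [tʃ] is derived by palatalization before a front vowel (/k/ becomes palato-alveolar [tʃ] before a front vowel).
Hence 'grass' is /vafɔk/ underlyingly.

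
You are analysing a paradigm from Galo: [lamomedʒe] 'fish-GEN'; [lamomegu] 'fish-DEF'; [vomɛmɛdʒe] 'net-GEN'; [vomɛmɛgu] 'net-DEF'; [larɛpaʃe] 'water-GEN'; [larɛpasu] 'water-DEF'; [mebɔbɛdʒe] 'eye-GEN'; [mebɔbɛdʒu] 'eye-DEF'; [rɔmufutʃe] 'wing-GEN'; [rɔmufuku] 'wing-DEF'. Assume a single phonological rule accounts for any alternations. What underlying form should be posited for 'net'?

The stem for 'net' ends in [dʒ] in [vomɛmɛdʒe] but [g] in [vomɛmɛgu].
If /dʒ/ were underlying and a rule turned it into [g] before the DEF suffix, 'eye' would also alternate; but it has [dʒ] in both [mebɔbɛdʒe] and [mebɔbɛdʒu].
So /g/ is underlying, and a rule of palatalization before a front vowel — /k/, /g/ and /s/ become palato-alveolar [tʃ], [dʒ] and [ʃ] before a front vowel — gives [dʒ].
Hence 'net' is /vomɛmɛg/ underlyingly.

/vomɛmɛg/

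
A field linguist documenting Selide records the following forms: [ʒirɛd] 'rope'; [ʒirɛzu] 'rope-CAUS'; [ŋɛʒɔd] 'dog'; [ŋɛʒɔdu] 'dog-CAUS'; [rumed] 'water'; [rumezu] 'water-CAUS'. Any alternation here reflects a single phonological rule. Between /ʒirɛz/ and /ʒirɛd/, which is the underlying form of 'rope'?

In [ʒirɛd] and [ʒirɛzu] the final segment of 'rope' alternates: [d] ~ [z].
The stem 'dog' ([ŋɛʒɔd], [ŋɛʒɔdu]) shows [d] unchanged in both environments, so [d] cannot be basic with [z] derived before the CAUS suffix.
The underlying segment must be /z/; voiced fricatives become stops word-finally, yielding [d] there.

/ʒirɛz/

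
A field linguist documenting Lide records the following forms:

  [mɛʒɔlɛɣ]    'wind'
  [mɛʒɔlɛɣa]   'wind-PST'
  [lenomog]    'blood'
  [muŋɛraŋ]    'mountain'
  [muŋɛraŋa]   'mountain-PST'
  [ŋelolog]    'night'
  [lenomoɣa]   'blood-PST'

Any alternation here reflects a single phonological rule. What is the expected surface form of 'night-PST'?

[ŋeloloɣa]

In [lenomog] and [lenomoɣa] the final segment of 'blood' alternates: [g] ~ [ɣ].
But 'wind' keeps [ɣ] in both environments ([mɛʒɔlɛɣ], [mɛʒɔlɛɣa]), so there is no rule changing /ɣ/ to [g] in isolation.
The underlying segment must be /g/; voiced stops become fricatives between vowels, yielding [ɣ] there.
From [ŋelolog] the stem 'night' is /ŋelolog/; between vowels this yields [ŋeloloɣa].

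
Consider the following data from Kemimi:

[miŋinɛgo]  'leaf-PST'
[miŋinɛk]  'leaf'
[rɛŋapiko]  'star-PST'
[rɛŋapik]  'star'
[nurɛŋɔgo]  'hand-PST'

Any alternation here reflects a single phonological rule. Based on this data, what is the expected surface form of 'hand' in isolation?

The root 'leaf' surfaces as [miŋinɛgo] and [miŋinɛk], with a stem-final [g] ~ [k] alternation.
But 'star' keeps [k] in both environments ([rɛŋapiko], [rɛŋapik]), so there is no rule changing /k/ to [g] before the PST suffix.
Therefore /g/ is basic and [k] is derived by word-final obstruent devoicing (voiced obstruents become voiceless word-finally).
From [nurɛŋɔgo] the stem 'hand' is /nurɛŋɔg/; word-finally this yields [nurɛŋɔk].

[nurɛŋɔk]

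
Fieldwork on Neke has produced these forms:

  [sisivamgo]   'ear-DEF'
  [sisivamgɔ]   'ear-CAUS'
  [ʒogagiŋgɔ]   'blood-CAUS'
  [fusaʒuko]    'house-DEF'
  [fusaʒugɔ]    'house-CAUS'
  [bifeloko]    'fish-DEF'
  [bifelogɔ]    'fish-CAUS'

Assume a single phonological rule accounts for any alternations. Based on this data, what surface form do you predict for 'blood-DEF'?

[ʒogagiŋgo]

The DEF suffix surfaces as [-go] and [-ko], depending on the final segment of the stem.
The CAUS suffix, which begins with [g], is invariant after every stem; so [g] is not altered by any rule here.
So the underlying form is /-ko/, and voiceless stops become voiced after a nasal.
After 'blood', which ends in a nasal, the suffix surfaces as [-go], giving [ʒogagiŋgo].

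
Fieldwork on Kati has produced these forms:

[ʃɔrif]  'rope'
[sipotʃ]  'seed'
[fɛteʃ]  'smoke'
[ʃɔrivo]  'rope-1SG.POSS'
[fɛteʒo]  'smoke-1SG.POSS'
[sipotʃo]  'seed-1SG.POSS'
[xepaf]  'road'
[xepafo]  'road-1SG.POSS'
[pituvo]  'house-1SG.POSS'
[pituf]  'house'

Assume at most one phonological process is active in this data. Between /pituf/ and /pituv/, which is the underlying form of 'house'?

In [pituvo] and [pituf] the final segment of 'house' alternates: [v] ~ [f].
If /f/ were underlying and a rule turned it into [v] before the 1SG.POSS suffix, 'road' would also alternate; but it has [f] in both [xepafo] and [xepaf].
The alternation reflects word-final obstruent devoicing: voiced obstruents become voiceless word-finally. /v/ is underlying.

/pituv/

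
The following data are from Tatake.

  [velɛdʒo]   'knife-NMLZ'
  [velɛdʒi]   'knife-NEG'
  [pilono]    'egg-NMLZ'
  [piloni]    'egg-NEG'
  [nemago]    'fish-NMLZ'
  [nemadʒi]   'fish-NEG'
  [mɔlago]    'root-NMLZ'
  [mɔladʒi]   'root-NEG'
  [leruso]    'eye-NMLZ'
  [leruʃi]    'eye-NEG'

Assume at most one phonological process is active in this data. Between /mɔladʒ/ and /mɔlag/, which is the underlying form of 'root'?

The stem for 'root' ends in [g] in [mɔlago] but [dʒ] in [mɔladʒi].
The stem 'knife' ([velɛdʒo], [velɛdʒi]) shows [dʒ] unchanged in both environments, so [dʒ] cannot be basic with [g] derived before the NMLZ suffix.
The alternation reflects palatalization before a front vowel: /g/ and /s/ become palato-alveolar [dʒ] and [ʃ] before a front vowel. /g/ is underlying.

/mɔlag/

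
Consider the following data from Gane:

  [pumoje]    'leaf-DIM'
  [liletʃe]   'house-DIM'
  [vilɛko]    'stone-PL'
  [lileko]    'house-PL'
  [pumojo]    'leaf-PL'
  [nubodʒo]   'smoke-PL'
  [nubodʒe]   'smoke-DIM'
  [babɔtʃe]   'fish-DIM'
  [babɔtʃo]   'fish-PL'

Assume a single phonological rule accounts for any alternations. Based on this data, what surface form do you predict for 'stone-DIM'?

The root 'house' surfaces as [liletʃe] and [lileko], with a stem-final [tʃ] ~ [k] alternation.
The stem 'fish' ([babɔtʃe], [babɔtʃo]) shows [tʃ] unchanged in both environments, so [tʃ] cannot be basic with [k] derived before the PL suffix.
The alternation reflects palatalization before a front vowel: /k/ becomes palato-alveolar [tʃ] before a front vowel. /k/ is underlying.
From [vilɛko] the stem 'stone' is /vilɛk/; before a front vowel this yields [vilɛtʃe].

[vilɛtʃe]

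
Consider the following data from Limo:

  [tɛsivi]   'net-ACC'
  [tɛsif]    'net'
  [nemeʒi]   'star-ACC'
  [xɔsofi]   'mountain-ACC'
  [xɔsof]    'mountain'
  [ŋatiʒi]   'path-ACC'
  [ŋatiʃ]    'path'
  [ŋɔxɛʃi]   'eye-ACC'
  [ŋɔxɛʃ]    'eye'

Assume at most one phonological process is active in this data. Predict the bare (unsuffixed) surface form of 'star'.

[nemeʃ]

The stem for 'path' ends in [ʒ] in [ŋatiʒi] but [ʃ] in [ŋatiʃ].
The stem 'eye' ([ŋɔxɛʃi], [ŋɔxɛʃ]) shows [ʃ] unchanged in both environments, so [ʃ] cannot be basic with [ʒ] derived before the ACC suffix.
The alternation reflects word-final obstruent devoicing: voiced obstruents become voiceless word-finally. /ʒ/ is underlying.
The one attested form of 'star', [nemeʒi], shows underlying /nemeʒ/. Applying the same rule word-finally gives [nemeʃ].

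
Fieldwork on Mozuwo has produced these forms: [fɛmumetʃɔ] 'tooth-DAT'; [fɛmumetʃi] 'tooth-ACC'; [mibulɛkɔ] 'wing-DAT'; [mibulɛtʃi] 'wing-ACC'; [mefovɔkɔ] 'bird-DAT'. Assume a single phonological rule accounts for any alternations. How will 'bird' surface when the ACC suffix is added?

[mefovɔtʃi]

The stem for 'wing' ends in [k] in [mibulɛkɔ] but [tʃ] in [mibulɛtʃi].
If /tʃ/ were underlying and a rule turned it into [k] before the DAT suffix, 'tooth' would also alternate; but it has [tʃ] in both [fɛmumetʃɔ] and [fɛmumetʃi].
Therefore /k/ is basic and [tʃ] is derived by palatalization before a front vowel (/k/ becomes palato-alveolar [tʃ] before a front vowel).
From [mefovɔkɔ] the stem 'bird' is /mefovɔk/; before a front vowel this yields [mefovɔtʃi].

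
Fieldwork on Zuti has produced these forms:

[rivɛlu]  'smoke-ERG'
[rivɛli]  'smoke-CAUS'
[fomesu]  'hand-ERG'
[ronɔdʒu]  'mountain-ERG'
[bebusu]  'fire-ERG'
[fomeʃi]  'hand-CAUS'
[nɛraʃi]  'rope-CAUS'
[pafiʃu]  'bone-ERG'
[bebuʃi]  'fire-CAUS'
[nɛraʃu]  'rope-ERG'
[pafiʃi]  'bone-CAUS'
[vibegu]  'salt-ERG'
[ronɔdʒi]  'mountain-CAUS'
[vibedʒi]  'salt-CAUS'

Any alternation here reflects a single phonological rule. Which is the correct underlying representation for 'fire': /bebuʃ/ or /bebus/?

In [bebuʃi] and [bebusu] the final segment of 'fire' alternates: [ʃ] ~ [s].
But 'rope' keeps [ʃ] in both environments ([nɛraʃi], [nɛraʃu]), so there is no rule changing /ʃ/ to [s] before the ERG suffix.
The alternation reflects palatalization before a front vowel: /g/ and /s/ become palato-alveolar [dʒ] and [ʃ] before a front vowel. /s/ is underlying.

/bebus/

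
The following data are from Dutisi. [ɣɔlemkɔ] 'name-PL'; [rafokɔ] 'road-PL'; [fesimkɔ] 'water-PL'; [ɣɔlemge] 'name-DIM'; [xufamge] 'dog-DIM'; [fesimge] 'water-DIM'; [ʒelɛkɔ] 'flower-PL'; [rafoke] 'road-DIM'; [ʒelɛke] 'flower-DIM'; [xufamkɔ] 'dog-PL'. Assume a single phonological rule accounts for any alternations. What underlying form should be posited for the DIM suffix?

The DIM morpheme has two allomorphs, [-ge] and [-ke].
By contrast the PL suffix keeps its initial [k] throughout — that segment must be underlying.
The DIM suffix is therefore /-ge/ underlyingly, with post-vocalic devoicing: voiced stops become voiceless after a vowel.

/-ge/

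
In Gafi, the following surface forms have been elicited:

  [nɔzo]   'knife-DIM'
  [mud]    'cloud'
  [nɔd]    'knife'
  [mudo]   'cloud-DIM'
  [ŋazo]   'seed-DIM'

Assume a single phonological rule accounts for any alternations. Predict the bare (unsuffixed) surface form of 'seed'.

The stem for 'knife' ends in [z] in [nɔzo] but [d] in [nɔd].
If /d/ were underlying and a rule turned it into [z] before the DIM suffix, 'cloud' would also alternate; but it has [d] in both [mudo] and [mud].
The underlying segment must be /z/; voiced fricatives become stops word-finally, yielding [d] there.
The one attested form of 'seed', [ŋazo], shows underlying /ŋaz/. Applying the same rule word-finally gives [ŋad].

[ŋad]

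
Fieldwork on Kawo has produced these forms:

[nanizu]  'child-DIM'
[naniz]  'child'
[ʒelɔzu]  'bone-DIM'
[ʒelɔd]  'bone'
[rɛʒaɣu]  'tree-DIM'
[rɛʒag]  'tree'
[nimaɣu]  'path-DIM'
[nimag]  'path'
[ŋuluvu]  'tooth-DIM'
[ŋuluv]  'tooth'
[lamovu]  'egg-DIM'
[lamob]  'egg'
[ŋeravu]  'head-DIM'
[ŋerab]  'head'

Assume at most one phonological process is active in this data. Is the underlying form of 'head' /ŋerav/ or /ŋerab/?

/ŋerab/

The root 'head' surfaces as [ŋeravu] and [ŋerab], with a stem-final [v] ~ [b] alternation.
Compare 'tooth', with invariant [v] in [ŋuluvu] and [ŋuluv]: an analysis with underlying /v/ and a rule producing [b] in isolation would wrongly predict alternation here too.
The alternation reflects intervocalic spirantization: voiced stops become fricatives between vowels. /b/ is underlying.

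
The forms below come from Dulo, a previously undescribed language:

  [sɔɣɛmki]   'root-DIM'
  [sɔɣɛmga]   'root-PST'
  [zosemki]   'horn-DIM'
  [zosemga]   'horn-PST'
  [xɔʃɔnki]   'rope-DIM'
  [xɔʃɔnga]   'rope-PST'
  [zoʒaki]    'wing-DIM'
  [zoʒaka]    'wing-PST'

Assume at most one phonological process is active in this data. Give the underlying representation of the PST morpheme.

/-ga/

The PST morpheme has two allomorphs, [-ga] and [-ka].
By contrast the DIM suffix keeps its initial [k] throughout — that segment must be underlying.
So the underlying form is /-ga/, and voiced stops become voiceless after a vowel.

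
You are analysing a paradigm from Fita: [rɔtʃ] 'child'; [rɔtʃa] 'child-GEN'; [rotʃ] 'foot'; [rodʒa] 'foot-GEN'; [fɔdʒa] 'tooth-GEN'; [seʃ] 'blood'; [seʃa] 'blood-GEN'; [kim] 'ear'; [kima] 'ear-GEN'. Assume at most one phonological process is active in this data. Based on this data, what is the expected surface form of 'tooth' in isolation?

[fɔtʃ]

In [rotʃ] and [rodʒa] the final segment of 'foot' alternates: [tʃ] ~ [dʒ].
But 'child' keeps [tʃ] in both environments ([rɔtʃ], [rɔtʃa]), so there is no rule changing /tʃ/ to [dʒ] before the GEN suffix.
The alternation reflects word-final obstruent devoicing: voiced obstruents become voiceless word-finally. /dʒ/ is underlying.
From [fɔdʒa] the stem 'tooth' is /fɔdʒ/; word-finally this yields [fɔtʃ].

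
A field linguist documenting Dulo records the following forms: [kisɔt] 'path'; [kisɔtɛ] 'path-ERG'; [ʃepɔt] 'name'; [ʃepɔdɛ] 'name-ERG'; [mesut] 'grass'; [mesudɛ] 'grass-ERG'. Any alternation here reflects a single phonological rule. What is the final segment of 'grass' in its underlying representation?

In [mesut] and [mesudɛ] the final segment of 'grass' alternates: [t] ~ [d].
If /t/ were underlying and a rule turned it into [d] before the ERG suffix, 'path' would also alternate; but it has [t] in both [kisɔt] and [kisɔtɛ].
Therefore /d/ is basic and [t] is derived by word-final obstruent devoicing (voiced obstruents become voiceless word-finally).

/d/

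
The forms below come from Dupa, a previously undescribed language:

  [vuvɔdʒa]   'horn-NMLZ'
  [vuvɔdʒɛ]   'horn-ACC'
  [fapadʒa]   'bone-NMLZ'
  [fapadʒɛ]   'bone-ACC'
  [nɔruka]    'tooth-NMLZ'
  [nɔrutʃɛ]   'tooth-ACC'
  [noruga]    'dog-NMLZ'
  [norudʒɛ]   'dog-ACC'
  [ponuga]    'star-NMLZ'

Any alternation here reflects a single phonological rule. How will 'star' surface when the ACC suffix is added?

[ponudʒɛ]

The stem for 'dog' ends in [g] in [noruga] but [dʒ] in [norudʒɛ].
The stem 'horn' ([vuvɔdʒa], [vuvɔdʒɛ]) shows [dʒ] unchanged in both environments, so [dʒ] cannot be basic with [g] derived before the NMLZ suffix.
So /g/ is underlying, and a rule of palatalization before a front vowel — /k/ and /g/ become palato-alveolar [tʃ] and [dʒ] before a front vowel — gives [dʒ].
The one attested form of 'star', [ponuga], shows underlying /ponug/. Applying the same rule before a front vowel gives [ponudʒɛ].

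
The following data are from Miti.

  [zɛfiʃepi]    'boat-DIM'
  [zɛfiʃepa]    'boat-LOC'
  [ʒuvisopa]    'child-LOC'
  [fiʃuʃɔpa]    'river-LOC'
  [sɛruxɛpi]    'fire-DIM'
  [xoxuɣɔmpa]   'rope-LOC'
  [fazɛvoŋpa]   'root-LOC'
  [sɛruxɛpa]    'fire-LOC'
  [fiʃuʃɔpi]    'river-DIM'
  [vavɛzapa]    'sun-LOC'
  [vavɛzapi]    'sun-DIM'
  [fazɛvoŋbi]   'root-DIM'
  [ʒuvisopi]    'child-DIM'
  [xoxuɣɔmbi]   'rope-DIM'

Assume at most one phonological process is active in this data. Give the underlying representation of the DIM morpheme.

The DIM suffix surfaces as [-bi] and [-pi], depending on the final segment of the stem.
The LOC suffix, which begins with [p], is invariant after every stem; so [p] is not altered by any rule here.
So the underlying form is /-bi/, and voiced stops become voiceless after a vowel.

/-bi/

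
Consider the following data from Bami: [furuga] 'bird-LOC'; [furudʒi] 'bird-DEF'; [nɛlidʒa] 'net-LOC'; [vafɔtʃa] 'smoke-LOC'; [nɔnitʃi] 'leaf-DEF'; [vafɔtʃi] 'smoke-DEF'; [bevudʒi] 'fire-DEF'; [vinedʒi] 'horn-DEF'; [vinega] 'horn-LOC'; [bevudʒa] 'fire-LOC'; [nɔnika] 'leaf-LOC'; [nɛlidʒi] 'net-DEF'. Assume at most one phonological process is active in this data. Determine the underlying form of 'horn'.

The stem for 'horn' ends in [g] in [vinega] but [dʒ] in [vinedʒi].
But 'net' keeps [dʒ] in both environments ([nɛlidʒa], [nɛlidʒi]), so there is no rule changing /dʒ/ to [g] before the LOC suffix.
The underlying segment must be /g/; /k/ and /g/ become palato-alveolar [tʃ] and [dʒ] before a front vowel, yielding [dʒ] there.
So 'horn' = /vineg/.

/vineg/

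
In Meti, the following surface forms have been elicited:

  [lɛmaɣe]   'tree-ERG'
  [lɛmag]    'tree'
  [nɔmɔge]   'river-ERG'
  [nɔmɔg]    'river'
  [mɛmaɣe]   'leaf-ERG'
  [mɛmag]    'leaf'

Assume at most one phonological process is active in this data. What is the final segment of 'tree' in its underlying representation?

/ɣ/

'tree' shows [ɣ] ~ [g] at the end of the stem ([lɛmaɣe] vs [lɛmag]).
But 'river' keeps [g] in both environments ([nɔmɔge], [nɔmɔg]), so there is no rule changing /g/ to [ɣ] before the ERG suffix.
The underlying segment must be /ɣ/; voiced fricatives become stops word-finally, yielding [g] there.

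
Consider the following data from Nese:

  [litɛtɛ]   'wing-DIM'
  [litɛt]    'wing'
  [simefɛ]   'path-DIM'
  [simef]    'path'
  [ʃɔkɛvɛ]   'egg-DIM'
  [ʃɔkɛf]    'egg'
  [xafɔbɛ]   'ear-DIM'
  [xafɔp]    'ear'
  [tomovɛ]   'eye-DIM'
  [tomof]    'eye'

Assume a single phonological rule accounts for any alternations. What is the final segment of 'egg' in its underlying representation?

/v/

'egg' shows [v] ~ [f] at the end of the stem ([ʃɔkɛvɛ] vs [ʃɔkɛf]).
But 'path' keeps [f] in both environments ([simefɛ], [simef]), so there is no rule changing /f/ to [v] before the DIM suffix.
The alternation reflects word-final obstruent devoicing: voiced obstruents become voiceless word-finally. /v/ is underlying.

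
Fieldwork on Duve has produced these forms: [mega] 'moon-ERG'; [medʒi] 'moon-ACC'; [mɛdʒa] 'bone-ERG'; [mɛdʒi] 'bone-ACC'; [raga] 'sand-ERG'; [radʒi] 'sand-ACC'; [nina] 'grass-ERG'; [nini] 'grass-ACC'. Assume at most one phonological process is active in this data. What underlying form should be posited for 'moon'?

The stem for 'moon' ends in [g] in [mega] but [dʒ] in [medʒi].
Compare 'bone', with invariant [dʒ] in [mɛdʒa] and [mɛdʒi]: an analysis with underlying /dʒ/ and a rule producing [g] before the ERG suffix would wrongly predict alternation here too.
The underlying segment must be /g/; /g/ becomes palato-alveolar [dʒ] before a front vowel, yielding [dʒ] there.

/meg/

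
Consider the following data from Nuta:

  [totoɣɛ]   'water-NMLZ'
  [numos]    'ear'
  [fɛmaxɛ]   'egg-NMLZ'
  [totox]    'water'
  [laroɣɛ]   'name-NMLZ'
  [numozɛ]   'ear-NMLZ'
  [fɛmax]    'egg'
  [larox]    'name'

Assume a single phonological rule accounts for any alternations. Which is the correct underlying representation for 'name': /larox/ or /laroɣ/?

/laroɣ/

The stem for 'name' ends in [x] in [larox] but [ɣ] in [laroɣɛ].
But 'egg' keeps [x] in both environments ([fɛmax], [fɛmaxɛ]), so there is no rule changing /x/ to [ɣ] before the NMLZ suffix.
So /ɣ/ is underlying, and a rule of word-final obstruent devoicing — voiced obstruents become voiceless word-finally — gives [x].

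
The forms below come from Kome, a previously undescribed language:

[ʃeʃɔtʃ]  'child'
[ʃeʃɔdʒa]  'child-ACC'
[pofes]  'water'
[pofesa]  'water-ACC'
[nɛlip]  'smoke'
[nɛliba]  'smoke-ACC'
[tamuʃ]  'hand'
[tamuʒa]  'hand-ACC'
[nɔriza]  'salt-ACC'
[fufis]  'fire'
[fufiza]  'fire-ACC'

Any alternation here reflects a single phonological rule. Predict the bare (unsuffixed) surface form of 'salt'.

[nɔris]

The root 'fire' surfaces as [fufis] and [fufiza], with a stem-final [s] ~ [z] alternation.
The stem 'water' ([pofes], [pofesa]) shows [s] unchanged in both environments, so [s] cannot be basic with [z] derived before the ACC suffix.
So /z/ is underlying, and a rule of word-final obstruent devoicing — voiced obstruents become voiceless word-finally — gives [s].
From [nɔriza] the stem 'salt' is /nɔriz/; word-finally this yields [nɔris].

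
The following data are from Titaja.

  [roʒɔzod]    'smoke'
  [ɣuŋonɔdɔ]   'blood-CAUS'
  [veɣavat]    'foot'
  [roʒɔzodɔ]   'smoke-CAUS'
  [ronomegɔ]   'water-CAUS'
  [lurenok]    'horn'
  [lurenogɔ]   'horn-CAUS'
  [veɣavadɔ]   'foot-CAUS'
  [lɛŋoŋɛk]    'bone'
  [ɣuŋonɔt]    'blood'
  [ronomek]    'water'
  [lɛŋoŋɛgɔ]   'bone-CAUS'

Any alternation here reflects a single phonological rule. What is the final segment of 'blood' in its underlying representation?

/t/

In [ɣuŋonɔdɔ] and [ɣuŋonɔt] the final segment of 'blood' alternates: [d] ~ [t].
But 'smoke' keeps [d] in both environments ([roʒɔzodɔ], [roʒɔzod]), so there is no rule changing /d/ to [t] in isolation.
Therefore /t/ is basic and [d] is derived by intervocalic voicing (voiceless stops become voiced between vowels).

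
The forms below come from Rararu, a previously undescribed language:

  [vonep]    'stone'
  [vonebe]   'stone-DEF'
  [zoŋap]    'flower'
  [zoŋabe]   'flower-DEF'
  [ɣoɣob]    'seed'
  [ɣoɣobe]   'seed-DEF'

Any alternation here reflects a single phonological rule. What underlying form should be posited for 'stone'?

/vonep/

The stem for 'stone' ends in [p] in [vonep] but [b] in [vonebe].
If /b/ were underlying and a rule turned it into [p] in isolation, 'seed' would also alternate; but it has [b] in both [ɣoɣob] and [ɣoɣobe].
The underlying segment must be /p/; voiceless stops become voiced between vowels, yielding [b] there.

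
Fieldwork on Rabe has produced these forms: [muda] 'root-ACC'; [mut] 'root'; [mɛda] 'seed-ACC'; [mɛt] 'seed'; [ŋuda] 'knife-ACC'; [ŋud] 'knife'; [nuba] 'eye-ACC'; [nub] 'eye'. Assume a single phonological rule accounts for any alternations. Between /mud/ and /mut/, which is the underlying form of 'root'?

In [muda] and [mut] the final segment of 'root' alternates: [d] ~ [t].
But 'knife' keeps [d] in both environments ([ŋuda], [ŋud]), so there is no rule changing /d/ to [t] in isolation.
The alternation reflects intervocalic voicing: voiceless stops become voiced between vowels. /t/ is underlying.

/mut/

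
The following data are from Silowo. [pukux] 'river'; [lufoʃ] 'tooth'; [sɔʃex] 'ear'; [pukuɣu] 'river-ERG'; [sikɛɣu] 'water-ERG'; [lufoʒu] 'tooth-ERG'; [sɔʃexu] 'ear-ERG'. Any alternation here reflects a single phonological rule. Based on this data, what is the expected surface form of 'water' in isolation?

The stem for 'river' ends in [x] in [pukux] but [ɣ] in [pukuɣu].
If /x/ were underlying and a rule turned it into [ɣ] before the ERG suffix, 'ear' would also alternate; but it has [x] in both [sɔʃex] and [sɔʃexu].
So /ɣ/ is underlying, and a rule of word-final obstruent devoicing — voiced obstruents become voiceless word-finally — gives [x].
From [sikɛɣu] the stem 'water' is /sikɛɣ/; word-finally this yields [sikɛx].

[sikɛx]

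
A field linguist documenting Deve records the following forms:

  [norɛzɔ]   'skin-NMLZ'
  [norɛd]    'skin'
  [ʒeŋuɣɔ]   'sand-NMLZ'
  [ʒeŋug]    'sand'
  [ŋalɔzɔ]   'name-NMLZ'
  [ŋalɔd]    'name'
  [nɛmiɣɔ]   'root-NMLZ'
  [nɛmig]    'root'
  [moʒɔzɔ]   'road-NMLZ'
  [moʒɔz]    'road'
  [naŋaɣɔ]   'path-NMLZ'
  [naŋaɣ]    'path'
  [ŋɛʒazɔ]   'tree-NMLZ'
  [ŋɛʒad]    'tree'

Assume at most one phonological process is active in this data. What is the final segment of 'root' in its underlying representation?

'root' shows [ɣ] ~ [g] at the end of the stem ([nɛmiɣɔ] vs [nɛmig]).
But 'path' keeps [ɣ] in both environments ([naŋaɣɔ], [naŋaɣ]), so there is no rule changing /ɣ/ to [g] in isolation.
Therefore /g/ is basic and [ɣ] is derived by intervocalic spirantization (voiced stops become fricatives between vowels).

/g/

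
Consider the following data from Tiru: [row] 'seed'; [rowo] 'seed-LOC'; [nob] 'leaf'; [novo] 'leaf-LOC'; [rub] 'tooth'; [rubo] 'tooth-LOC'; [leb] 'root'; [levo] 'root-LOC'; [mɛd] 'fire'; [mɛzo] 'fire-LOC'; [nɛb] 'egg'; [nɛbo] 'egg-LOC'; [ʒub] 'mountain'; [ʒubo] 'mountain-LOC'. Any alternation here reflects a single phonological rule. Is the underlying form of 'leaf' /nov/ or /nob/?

In [nob] and [novo] the final segment of 'leaf' alternates: [b] ~ [v].
The stem 'tooth' ([rub], [rubo]) shows [b] unchanged in both environments, so [b] cannot be basic with [v] derived before the LOC suffix.
The underlying segment must be /v/; voiced fricatives become stops word-finally, yielding [b] there.

/nov/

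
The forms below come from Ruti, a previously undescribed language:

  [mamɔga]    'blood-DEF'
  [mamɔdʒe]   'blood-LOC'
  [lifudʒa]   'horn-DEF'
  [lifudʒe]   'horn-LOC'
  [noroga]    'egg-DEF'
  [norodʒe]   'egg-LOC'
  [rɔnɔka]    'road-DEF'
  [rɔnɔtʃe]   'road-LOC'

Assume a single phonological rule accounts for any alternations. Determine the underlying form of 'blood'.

In [mamɔga] and [mamɔdʒe] the final segment of 'blood' alternates: [g] ~ [dʒ].
But 'horn' keeps [dʒ] in both environments ([lifudʒa], [lifudʒe]), so there is no rule changing /dʒ/ to [g] before the DEF suffix.
Therefore /g/ is basic and [dʒ] is derived by palatalization before a front vowel (/k/ and /g/ become palato-alveolar [tʃ] and [dʒ] before a front vowel).

/mamɔg/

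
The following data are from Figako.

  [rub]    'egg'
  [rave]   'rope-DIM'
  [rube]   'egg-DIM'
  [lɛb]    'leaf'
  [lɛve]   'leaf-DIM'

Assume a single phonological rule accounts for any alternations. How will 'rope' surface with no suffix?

The root 'leaf' surfaces as [lɛb] and [lɛve], with a stem-final [b] ~ [v] alternation.
The stem 'egg' ([rub], [rube]) shows [b] unchanged in both environments, so [b] cannot be basic with [v] derived before the DIM suffix.
The underlying segment must be /v/; voiced fricatives become stops word-finally, yielding [b] there.
The one attested form of 'rope', [rave], shows underlying /rav/. Applying the same rule word-finally gives [rab].

[rab]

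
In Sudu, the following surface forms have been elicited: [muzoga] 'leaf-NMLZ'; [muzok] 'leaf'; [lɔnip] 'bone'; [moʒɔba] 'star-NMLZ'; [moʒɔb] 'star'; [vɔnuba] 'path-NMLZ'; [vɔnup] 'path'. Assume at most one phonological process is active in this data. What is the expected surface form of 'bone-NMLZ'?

[lɔniba]

'path' shows [b] ~ [p] at the end of the stem ([vɔnuba] vs [vɔnup]).
Compare 'star', with invariant [b] in [moʒɔba] and [moʒɔb]: an analysis with underlying /b/ and a rule producing [p] in isolation would wrongly predict alternation here too.
So /p/ is underlying, and a rule of intervocalic voicing — voiceless stops become voiced between vowels — gives [b].
From [lɔnip] the stem 'bone' is /lɔnip/; between vowels this yields [lɔniba].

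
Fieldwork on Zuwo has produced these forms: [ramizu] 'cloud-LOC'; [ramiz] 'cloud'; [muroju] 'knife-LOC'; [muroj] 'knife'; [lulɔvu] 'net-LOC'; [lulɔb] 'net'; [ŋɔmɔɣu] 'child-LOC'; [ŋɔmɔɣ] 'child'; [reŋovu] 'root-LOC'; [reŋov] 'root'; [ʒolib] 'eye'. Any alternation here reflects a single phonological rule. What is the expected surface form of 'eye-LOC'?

The stem for 'net' ends in [v] in [lulɔvu] but [b] in [lulɔb].
If /v/ were underlying and a rule turned it into [b] in isolation, 'root' would also alternate; but it has [v] in both [reŋovu] and [reŋov].
So /b/ is underlying, and a rule of intervocalic spirantization — voiced stops become fricatives between vowels — gives [v].
From [ʒolib] the stem 'eye' is /ʒolib/; between vowels this yields [ʒolivu].

[ʒolivu]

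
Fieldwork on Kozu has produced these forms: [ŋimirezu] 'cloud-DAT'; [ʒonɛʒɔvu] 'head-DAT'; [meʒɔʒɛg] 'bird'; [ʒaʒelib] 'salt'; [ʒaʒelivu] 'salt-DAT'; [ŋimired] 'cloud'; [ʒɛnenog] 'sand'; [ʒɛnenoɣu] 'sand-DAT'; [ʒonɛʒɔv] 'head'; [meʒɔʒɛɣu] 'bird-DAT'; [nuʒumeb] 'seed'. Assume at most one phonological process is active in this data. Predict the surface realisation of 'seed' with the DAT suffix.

The root 'salt' surfaces as [ʒaʒelivu] and [ʒaʒelib], with a stem-final [v] ~ [b] alternation.
If /v/ were underlying and a rule turned it into [b] in isolation, 'head' would also alternate; but it has [v] in both [ʒonɛʒɔvu] and [ʒonɛʒɔv].
The alternation reflects intervocalic spirantization: voiced stops become fricatives between vowels. /b/ is underlying.
From [nuʒumeb] the stem 'seed' is /nuʒumeb/; between vowels this yields [nuʒumevu].

[nuʒumevu]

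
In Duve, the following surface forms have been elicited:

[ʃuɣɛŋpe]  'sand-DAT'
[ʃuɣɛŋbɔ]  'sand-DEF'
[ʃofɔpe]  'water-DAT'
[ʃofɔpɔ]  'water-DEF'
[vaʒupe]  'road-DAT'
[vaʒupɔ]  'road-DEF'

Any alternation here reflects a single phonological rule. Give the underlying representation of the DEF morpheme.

/-bɔ/

The DEF suffix surfaces as [-bɔ] and [-pɔ], depending on the final segment of the stem.
By contrast the DAT suffix keeps its initial [p] throughout — that segment must be underlying.
The DEF suffix is therefore /-bɔ/ underlyingly, with post-vocalic devoicing: voiced stops become voiceless after a vowel.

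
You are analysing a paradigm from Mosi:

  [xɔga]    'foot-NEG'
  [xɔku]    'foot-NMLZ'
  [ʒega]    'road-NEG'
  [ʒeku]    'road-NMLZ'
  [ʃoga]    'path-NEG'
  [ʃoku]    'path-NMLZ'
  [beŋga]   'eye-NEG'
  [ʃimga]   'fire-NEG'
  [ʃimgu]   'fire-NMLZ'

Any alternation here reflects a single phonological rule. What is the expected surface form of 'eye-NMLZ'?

[beŋgu]

The NMLZ suffix surfaces as [-gu] and [-ku], depending on the final segment of the stem.
The NEG suffix, which begins with [g], is invariant after every stem; so [g] is not altered by any rule here.
The NMLZ suffix is therefore /-ku/ underlyingly, with post-nasal voicing: voiceless stops become voiced after a nasal.
After 'eye', which ends in a nasal, the suffix surfaces as [-gu], giving [beŋgu].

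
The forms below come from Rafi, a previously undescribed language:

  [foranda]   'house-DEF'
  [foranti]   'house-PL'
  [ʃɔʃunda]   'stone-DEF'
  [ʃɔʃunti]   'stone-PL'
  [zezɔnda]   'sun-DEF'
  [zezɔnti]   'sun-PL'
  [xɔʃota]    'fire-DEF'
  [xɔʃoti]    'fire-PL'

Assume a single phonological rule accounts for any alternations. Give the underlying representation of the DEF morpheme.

/-da/

The DEF morpheme has two allomorphs, [-da] and [-ta].
By contrast the PL suffix keeps its initial [t] throughout — that segment must be underlying.
So the underlying form is /-da/, and voiced stops become voiceless after a vowel.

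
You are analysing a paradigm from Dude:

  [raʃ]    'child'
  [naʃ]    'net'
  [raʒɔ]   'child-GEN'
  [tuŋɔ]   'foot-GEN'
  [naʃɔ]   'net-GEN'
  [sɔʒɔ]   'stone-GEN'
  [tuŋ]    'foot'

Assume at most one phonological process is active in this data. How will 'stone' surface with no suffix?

'child' shows [ʃ] ~ [ʒ] at the end of the stem ([raʃ] vs [raʒɔ]).
But 'net' keeps [ʃ] in both environments ([naʃ], [naʃɔ]), so there is no rule changing /ʃ/ to [ʒ] before the GEN suffix.
So /ʒ/ is underlying, and a rule of word-final obstruent devoicing — voiced obstruents become voiceless word-finally — gives [ʃ].
From [sɔʒɔ] the stem 'stone' is /sɔʒ/; word-finally this yields [sɔʃ].

[sɔʃ]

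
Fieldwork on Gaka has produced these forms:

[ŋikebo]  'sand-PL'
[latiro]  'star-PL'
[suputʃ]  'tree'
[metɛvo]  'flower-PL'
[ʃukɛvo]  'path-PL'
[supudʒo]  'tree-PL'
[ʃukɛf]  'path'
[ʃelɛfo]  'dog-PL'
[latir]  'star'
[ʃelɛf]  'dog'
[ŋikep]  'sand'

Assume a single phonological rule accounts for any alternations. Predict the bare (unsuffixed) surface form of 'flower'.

[metɛf]

The stem for 'path' ends in [v] in [ʃukɛvo] but [f] in [ʃukɛf].
If /f/ were underlying and a rule turned it into [v] before the PL suffix, 'dog' would also alternate; but it has [f] in both [ʃelɛfo] and [ʃelɛf].
The underlying segment must be /v/; voiced obstruents become voiceless word-finally, yielding [f] there.
From [metɛvo] the stem 'flower' is /metɛv/; word-finally this yields [metɛf].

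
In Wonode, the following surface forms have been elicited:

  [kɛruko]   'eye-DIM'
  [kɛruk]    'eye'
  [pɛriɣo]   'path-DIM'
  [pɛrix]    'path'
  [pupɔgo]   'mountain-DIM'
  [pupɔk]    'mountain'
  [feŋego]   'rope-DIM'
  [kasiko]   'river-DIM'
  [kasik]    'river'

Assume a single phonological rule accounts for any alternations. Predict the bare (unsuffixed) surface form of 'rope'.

The root 'mountain' surfaces as [pupɔgo] and [pupɔk], with a stem-final [g] ~ [k] alternation.
Compare 'eye', with invariant [k] in [kɛruko] and [kɛruk]: an analysis with underlying /k/ and a rule producing [g] before the DIM suffix would wrongly predict alternation here too.
Therefore /g/ is basic and [k] is derived by word-final obstruent devoicing (voiced obstruents become voiceless word-finally).
The one attested form of 'rope', [feŋego], shows underlying /feŋeg/. Applying the same rule word-finally gives [feŋek].

[feŋek]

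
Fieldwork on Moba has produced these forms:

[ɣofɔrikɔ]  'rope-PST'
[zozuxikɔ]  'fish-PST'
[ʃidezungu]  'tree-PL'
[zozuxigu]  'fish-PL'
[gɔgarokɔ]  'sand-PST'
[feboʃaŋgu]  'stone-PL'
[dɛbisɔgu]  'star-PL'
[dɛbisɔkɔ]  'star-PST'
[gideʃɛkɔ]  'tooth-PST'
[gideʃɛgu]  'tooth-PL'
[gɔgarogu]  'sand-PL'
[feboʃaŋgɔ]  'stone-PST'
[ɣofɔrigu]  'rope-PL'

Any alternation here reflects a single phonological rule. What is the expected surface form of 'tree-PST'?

The PST suffix surfaces as [-gɔ] and [-kɔ], depending on the final segment of the stem.
By contrast the PL suffix keeps its initial [g] throughout — that segment must be underlying.
So the underlying form is /-kɔ/, and voiceless stops become voiced after a nasal.
After 'tree', which ends in a nasal, the suffix surfaces as [-gɔ], giving [ʃidezungɔ].

[ʃidezungɔ]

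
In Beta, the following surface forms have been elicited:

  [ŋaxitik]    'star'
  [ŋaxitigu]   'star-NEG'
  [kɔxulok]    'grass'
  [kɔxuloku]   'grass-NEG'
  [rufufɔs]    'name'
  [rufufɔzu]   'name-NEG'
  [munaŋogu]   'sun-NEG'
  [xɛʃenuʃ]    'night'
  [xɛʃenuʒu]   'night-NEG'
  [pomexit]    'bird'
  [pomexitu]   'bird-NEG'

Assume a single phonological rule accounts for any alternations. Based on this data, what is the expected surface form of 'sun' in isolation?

The root 'star' surfaces as [ŋaxitik] and [ŋaxitigu], with a stem-final [k] ~ [g] alternation.
If /k/ were underlying and a rule turned it into [g] before the NEG suffix, 'grass' would also alternate; but it has [k] in both [kɔxulok] and [kɔxuloku].
Therefore /g/ is basic and [k] is derived by word-final obstruent devoicing (voiced obstruents become voiceless word-finally).
From [munaŋogu] the stem 'sun' is /munaŋog/; word-finally this yields [munaŋok].

[munaŋok]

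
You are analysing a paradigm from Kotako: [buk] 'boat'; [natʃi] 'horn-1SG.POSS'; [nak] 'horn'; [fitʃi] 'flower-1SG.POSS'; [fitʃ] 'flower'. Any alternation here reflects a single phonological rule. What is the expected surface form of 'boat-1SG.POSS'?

In [natʃi] and [nak] the final segment of 'horn' alternates: [tʃ] ~ [k].
Compare 'flower', with invariant [tʃ] in [fitʃi] and [fitʃ]: an analysis with underlying /tʃ/ and a rule producing [k] in isolation would wrongly predict alternation here too.
Therefore /k/ is basic and [tʃ] is derived by palatalization before a front vowel (/k/ becomes palato-alveolar [tʃ] before a front vowel).
The one attested form of 'boat', [buk], shows underlying /buk/. Applying the same rule before a front vowel gives [butʃi].

[butʃi]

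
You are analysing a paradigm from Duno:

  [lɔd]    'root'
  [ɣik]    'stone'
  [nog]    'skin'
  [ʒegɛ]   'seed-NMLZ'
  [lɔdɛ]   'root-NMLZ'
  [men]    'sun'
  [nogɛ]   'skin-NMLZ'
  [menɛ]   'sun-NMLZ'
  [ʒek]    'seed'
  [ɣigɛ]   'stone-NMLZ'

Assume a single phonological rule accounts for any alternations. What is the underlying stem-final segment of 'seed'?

/k/

The root 'seed' surfaces as [ʒegɛ] and [ʒek], with a stem-final [g] ~ [k] alternation.
Compare 'skin', with invariant [g] in [nogɛ] and [nog]: an analysis with underlying /g/ and a rule producing [k] in isolation would wrongly predict alternation here too.
So /k/ is underlying, and a rule of intervocalic voicing — voiceless stops become voiced between vowels — gives [g].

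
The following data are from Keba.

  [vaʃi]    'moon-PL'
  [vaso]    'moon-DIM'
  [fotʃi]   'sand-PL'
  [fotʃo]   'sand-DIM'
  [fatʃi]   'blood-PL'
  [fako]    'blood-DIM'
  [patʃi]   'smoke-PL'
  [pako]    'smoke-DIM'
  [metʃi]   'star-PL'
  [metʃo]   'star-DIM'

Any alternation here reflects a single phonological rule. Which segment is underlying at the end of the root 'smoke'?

/k/

'smoke' shows [tʃ] ~ [k] at the end of the stem ([patʃi] vs [pako]).
Compare 'star', with invariant [tʃ] in [metʃi] and [metʃo]: an analysis with underlying /tʃ/ and a rule producing [k] before the DIM suffix would wrongly predict alternation here too.
Therefore /k/ is basic and [tʃ] is derived by palatalization before a front vowel (/k/ and /s/ become palato-alveolar [tʃ] and [ʃ] before a front vowel).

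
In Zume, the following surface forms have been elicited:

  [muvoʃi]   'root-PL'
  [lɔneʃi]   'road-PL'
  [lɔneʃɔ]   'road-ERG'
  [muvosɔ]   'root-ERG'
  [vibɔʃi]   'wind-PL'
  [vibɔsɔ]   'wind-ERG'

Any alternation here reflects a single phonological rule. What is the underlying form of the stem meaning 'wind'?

/vibɔs/

'wind' shows [ʃ] ~ [s] at the end of the stem ([vibɔʃi] vs [vibɔsɔ]).
The stem 'road' ([lɔneʃi], [lɔneʃɔ]) shows [ʃ] unchanged in both environments, so [ʃ] cannot be basic with [s] derived before the ERG suffix.
The underlying segment must be /s/; /s/ becomes palato-alveolar [ʃ] before a front vowel, yielding [ʃ] there.
So 'wind' = /vibɔs/.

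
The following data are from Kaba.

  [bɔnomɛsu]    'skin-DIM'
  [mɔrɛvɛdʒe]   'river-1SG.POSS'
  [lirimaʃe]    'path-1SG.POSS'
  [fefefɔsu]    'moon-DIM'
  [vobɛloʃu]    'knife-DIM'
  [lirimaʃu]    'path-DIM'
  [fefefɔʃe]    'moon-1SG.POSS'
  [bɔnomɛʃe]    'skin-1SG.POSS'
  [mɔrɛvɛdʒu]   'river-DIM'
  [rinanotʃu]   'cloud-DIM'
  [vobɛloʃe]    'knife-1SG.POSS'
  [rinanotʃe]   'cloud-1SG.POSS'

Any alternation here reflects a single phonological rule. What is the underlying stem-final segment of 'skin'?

The root 'skin' surfaces as [bɔnomɛsu] and [bɔnomɛʃe], with a stem-final [s] ~ [ʃ] alternation.
Compare 'knife', with invariant [ʃ] in [vobɛloʃu] and [vobɛloʃe]: an analysis with underlying /ʃ/ and a rule producing [s] before the DIM suffix would wrongly predict alternation here too.
So /s/ is underlying, and a rule of palatalization before a front vowel — /s/ becomes palato-alveolar [ʃ] before a front vowel — gives [ʃ].

/s/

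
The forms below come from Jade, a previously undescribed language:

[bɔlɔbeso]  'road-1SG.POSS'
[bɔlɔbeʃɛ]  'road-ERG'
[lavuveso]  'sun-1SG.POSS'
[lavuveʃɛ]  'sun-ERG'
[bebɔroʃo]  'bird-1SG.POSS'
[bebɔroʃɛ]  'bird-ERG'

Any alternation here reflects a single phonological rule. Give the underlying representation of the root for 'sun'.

The stem for 'sun' ends in [s] in [lavuveso] but [ʃ] in [lavuveʃɛ].
If /ʃ/ were underlying and a rule turned it into [s] before the 1SG.POSS suffix, 'bird' would also alternate; but it has [ʃ] in both [bebɔroʃo] and [bebɔroʃɛ].
So /s/ is underlying, and a rule of palatalization before a front vowel — /s/ becomes palato-alveolar [ʃ] before a front vowel — gives [ʃ].
Hence 'sun' is /lavuves/ underlyingly.

/lavuves/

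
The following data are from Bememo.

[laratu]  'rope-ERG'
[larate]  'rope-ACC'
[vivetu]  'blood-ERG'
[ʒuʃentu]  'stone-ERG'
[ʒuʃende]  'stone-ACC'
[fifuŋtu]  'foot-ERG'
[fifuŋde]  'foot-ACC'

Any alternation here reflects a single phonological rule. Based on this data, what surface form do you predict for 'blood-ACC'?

The ACC suffix surfaces as [-de] and [-te], depending on the final segment of the stem.
The ERG suffix, which begins with [t], is invariant after every stem; so [t] is not altered by any rule here.
The ACC suffix is therefore /-de/ underlyingly, with post-vocalic devoicing: voiced stops become voiceless after a vowel.
After 'blood', which ends in a vowel, the suffix surfaces as [-te], giving [vivete].

[vivete]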